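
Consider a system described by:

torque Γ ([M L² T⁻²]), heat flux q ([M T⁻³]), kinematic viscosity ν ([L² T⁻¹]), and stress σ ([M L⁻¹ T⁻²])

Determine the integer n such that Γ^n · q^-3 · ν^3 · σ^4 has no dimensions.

-1

Balance the M exponent: (1)·n from Γ, plus −3·(1) + 3·(0) + 4·(1) = 1 from the rest, must sum to zero.
n + 1 = 0, so n = -1.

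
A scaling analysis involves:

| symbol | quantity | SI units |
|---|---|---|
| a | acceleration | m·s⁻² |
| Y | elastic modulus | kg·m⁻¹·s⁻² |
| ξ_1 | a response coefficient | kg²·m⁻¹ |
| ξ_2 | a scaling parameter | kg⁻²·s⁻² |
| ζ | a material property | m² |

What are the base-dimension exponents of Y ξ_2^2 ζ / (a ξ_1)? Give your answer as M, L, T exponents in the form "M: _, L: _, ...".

M: -5, L: 1, T: -4

Collect each base-dimension exponent across the product:
  M: −(0) + (1) − (2) + 2·(-2) + (0) = -5
  L: −(1) + (-1) − (-1) + 2·(0) + (2) = 1
  T: −(-2) + (-2) − (0) + 2·(-2) + (0) = -4
So the dimensions are [M⁻⁵ L T⁻⁴].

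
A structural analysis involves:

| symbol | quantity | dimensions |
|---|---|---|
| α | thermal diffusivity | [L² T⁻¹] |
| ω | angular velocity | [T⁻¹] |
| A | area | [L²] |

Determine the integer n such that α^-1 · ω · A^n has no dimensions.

Balance the L exponent: (2)·n from A, plus −(2) + (0) = -2 from the rest, must sum to zero.
2n − 2 = 0, so n = 1.

1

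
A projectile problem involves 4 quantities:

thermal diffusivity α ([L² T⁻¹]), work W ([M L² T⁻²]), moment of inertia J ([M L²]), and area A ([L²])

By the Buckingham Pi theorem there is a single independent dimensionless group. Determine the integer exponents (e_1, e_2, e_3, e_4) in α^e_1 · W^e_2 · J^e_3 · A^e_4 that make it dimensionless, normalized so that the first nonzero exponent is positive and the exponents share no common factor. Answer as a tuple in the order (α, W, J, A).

M: e_1·(0) + e_2·(1) + e_3·(1) + e_4·(0) = 0
L: e_1·(2) + e_2·(2) + e_3·(2) + e_4·(2) = 0
T: e_1·(-1) + e_2·(-2) + e_3·(0) + e_4·(0) = 0
Solving this homogeneous linear system for the smallest-integer solution (first nonzero entry positive) gives (2, -1, 1, -2).

(2, -1, 1, -2)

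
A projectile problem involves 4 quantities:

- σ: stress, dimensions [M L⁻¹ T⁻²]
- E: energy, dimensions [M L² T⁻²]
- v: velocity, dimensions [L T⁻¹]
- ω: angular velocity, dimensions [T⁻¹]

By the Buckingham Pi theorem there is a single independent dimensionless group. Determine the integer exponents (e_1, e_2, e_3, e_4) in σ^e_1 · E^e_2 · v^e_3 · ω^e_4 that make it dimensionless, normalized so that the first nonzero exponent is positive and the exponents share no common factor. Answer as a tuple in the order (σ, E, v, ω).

(1, -1, 3, -3)

M: e_1·(1) + e_2·(1) + e_3·(0) + e_4·(0) = 0
L: e_1·(-1) + e_2·(2) + e_3·(1) + e_4·(0) = 0
T: e_1·(-2) + e_2·(-2) + e_3·(-1) + e_4·(-1) = 0
Solving this homogeneous linear system for the smallest-integer solution (first nonzero entry positive) gives (1, -1, 3, -3).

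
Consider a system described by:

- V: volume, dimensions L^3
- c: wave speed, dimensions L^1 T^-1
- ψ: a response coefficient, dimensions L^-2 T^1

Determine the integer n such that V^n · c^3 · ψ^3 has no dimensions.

Balance the L exponent: (3)·n from V, plus 3·(1) + 3·(-2) = -3 from the rest, must sum to zero.
3n − 3 = 0, so n = 1.

1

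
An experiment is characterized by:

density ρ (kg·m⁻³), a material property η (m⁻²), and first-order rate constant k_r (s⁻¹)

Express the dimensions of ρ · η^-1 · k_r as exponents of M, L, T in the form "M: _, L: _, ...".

Collect each base-dimension exponent across the product:
  M: (1) − (0) + (0) = 1
  L: (-3) − (-2) + (0) = -1
  T: (0) − (0) + (-1) = -1
So the dimensions are [M L⁻¹ T⁻¹].

M: 1, L: -1, T: -1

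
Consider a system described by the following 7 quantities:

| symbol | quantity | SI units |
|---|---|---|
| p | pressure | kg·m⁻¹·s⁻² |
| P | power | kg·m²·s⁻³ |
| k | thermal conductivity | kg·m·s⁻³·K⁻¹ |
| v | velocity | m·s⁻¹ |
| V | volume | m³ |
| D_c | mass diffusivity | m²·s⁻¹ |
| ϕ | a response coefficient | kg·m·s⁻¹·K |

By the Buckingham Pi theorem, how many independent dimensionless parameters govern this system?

There are 7 variables and 4 base dimensions (M, L, T, Θ).
The dimension matrix has rank 4.
Independent dimensionless groups: 7 − 4 = 3.

3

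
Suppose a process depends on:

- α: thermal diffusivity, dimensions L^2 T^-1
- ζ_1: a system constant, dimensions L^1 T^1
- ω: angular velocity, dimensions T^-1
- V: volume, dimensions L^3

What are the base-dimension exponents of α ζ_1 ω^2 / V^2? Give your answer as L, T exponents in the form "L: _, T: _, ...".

Collect each base-dimension exponent across the product:
  L: (2) + (1) + 2·(0) − 2·(3) = -3
  T: (-1) + (1) + 2·(-1) − 2·(0) = -2
So the dimensions are [L⁻³ T⁻²].

L: -3, T: -2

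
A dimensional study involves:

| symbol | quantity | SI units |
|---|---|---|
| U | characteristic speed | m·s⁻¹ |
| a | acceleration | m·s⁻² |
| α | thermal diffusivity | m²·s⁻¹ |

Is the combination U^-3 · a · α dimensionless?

Sum the exponent of each base dimension across the product:
  M: −3·[U]_M + [a]_M + [α]_M = −3·(0) + (0) + (0) = 0
  L: −3·[U]_L + [a]_L + [α]_L = −3·(1) + (1) + (2) = 0
  T: −3·[U]_T + [a]_T + [α]_T = −3·(-1) + (-2) + (-1) = 0
All base exponents vanish — dimensionless.

yes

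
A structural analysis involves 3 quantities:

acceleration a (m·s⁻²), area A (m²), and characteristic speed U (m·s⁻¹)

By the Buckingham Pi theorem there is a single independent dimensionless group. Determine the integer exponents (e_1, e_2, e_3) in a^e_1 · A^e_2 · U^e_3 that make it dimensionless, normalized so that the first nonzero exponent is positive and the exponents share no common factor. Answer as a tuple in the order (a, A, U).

L: e_1·(1) + e_2·(2) + e_3·(1) = 0
T: e_1·(-2) + e_2·(0) + e_3·(-1) = 0
Solving this homogeneous linear system for the smallest-integer solution (first nonzero entry positive) gives (2, 1, -4).

(2, 1, -4)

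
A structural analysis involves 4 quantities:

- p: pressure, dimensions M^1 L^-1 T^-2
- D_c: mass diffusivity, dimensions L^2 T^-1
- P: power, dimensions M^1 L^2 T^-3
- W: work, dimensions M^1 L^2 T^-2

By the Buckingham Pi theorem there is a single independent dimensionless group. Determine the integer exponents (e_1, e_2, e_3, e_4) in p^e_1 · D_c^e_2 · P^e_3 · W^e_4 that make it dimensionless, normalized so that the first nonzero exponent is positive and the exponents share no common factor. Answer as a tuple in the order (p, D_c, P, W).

(2, 3, -3, 1)

M: e_1·(1) + e_2·(0) + e_3·(1) + e_4·(1) = 0
L: e_1·(-1) + e_2·(2) + e_3·(2) + e_4·(2) = 0
T: e_1·(-2) + e_2·(-1) + e_3·(-3) + e_4·(-2) = 0
Solving this homogeneous linear system for the smallest-integer solution (first nonzero entry positive) gives (2, 3, -3, 1).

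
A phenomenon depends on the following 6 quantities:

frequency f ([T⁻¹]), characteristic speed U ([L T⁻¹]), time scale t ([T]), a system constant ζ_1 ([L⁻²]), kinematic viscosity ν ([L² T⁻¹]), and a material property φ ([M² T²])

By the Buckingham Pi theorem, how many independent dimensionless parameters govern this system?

3

There are 6 variables and 3 base dimensions (M, L, T).
The dimension matrix has rank 3.
Independent dimensionless groups: 6 − 3 = 3.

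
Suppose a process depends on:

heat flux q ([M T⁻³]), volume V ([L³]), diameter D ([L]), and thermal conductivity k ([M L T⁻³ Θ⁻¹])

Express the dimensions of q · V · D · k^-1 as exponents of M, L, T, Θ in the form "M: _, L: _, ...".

M: 0, L: 3, T: 0, Θ: 1

Collect each base-dimension exponent across the product:
  M: (1) + (0) + (0) − (1) = 0
  L: (0) + (3) + (1) − (1) = 3
  T: (-3) + (0) + (0) − (-3) = 0
  Θ: (0) + (0) + (0) − (-1) = 1
So the dimensions are [L³ Θ].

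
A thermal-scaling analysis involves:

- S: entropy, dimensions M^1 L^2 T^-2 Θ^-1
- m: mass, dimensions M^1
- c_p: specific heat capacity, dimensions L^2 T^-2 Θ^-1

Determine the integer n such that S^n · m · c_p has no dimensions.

-1

Balance the M exponent: (1)·n from S, plus (1) + (0) = 1 from the rest, must sum to zero.
n + 1 = 0, so n = -1.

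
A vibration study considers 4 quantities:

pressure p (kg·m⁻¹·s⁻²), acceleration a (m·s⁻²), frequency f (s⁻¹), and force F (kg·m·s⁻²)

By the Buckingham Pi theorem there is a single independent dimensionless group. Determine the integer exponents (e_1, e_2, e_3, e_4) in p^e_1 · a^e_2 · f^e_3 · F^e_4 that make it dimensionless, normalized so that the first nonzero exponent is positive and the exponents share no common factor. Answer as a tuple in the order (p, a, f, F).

M: e_1·(1) + e_2·(0) + e_3·(0) + e_4·(1) = 0
L: e_1·(-1) + e_2·(1) + e_3·(0) + e_4·(1) = 0
T: e_1·(-2) + e_2·(-2) + e_3·(-1) + e_4·(-2) = 0
Solving this homogeneous linear system for the smallest-integer solution (first nonzero entry positive) gives (1, 2, -4, -1).

(1, 2, -4, -1)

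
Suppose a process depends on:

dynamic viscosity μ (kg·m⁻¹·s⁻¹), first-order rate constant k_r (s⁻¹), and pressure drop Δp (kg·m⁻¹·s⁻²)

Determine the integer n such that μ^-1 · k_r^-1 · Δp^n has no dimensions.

Balance the M exponent: (1)·n from Δp, plus −(1) − (0) = -1 from the rest, must sum to zero.
n − 1 = 0, so n = 1.

1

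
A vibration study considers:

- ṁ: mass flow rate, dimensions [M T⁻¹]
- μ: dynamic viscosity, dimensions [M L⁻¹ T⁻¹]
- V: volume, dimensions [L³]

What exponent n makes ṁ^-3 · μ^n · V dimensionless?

Balance the M exponent: (1)·n from μ, plus −3·(1) + (0) = -3 from the rest, must sum to zero.
n − 3 = 0, so n = 3.

3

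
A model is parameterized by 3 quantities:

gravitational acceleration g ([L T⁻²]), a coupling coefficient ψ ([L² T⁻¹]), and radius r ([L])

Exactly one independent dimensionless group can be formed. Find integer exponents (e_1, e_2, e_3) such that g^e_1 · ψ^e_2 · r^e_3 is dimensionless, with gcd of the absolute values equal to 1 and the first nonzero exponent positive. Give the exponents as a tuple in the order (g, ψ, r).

(1, -2, 3)

L: e_1·(1) + e_2·(2) + e_3·(1) = 0
T: e_1·(-2) + e_2·(-1) + e_3·(0) = 0
Solving this homogeneous linear system for the smallest-integer solution (first nonzero entry positive) gives (1, -2, 3).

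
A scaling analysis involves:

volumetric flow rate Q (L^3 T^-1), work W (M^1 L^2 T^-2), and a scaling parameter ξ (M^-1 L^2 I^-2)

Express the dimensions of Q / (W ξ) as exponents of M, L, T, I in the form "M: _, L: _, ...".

Collect each base-dimension exponent across the product:
  M: (0) − (1) − (-1) = 0
  L: (3) − (2) − (2) = -1
  T: (-1) − (-2) − (0) = 1
  I: (0) − (0) − (-2) = 2
So the dimensions are [L⁻¹ T I²].

M: 0, L: -1, T: 1, I: 2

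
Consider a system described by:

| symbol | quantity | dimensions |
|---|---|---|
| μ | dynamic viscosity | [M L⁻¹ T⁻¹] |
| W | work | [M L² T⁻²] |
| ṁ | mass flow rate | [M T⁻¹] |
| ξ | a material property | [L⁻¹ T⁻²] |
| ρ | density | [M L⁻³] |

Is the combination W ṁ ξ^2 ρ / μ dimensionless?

Sum the exponent of each base dimension across the product:
  M: −[μ]_M + [W]_M + [ṁ]_M + 2·[ξ]_M + [ρ]_M = −(1) + (1) + (1) + 2·(0) + (1) = 2
  L: −[μ]_L + [W]_L + [ṁ]_L + 2·[ξ]_L + [ρ]_L = −(-1) + (2) + (0) + 2·(-1) + (-3) = -2
  T: −[μ]_T + [W]_T + [ṁ]_T + 2·[ξ]_T + [ρ]_T = −(-1) + (-2) + (-1) + 2·(-2) + (0) = -6
Net dimensions [M² L⁻² T⁻⁶] ≠ [1] — not dimensionless.

no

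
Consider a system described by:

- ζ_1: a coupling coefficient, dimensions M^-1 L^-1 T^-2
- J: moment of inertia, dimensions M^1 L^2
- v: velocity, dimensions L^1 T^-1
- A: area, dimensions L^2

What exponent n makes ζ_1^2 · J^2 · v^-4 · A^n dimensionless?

Balance the L exponent: (2)·n from A, plus 2·(-1) + 2·(2) − 4·(1) = -2 from the rest, must sum to zero.
2n − 2 = 0, so n = 1.

1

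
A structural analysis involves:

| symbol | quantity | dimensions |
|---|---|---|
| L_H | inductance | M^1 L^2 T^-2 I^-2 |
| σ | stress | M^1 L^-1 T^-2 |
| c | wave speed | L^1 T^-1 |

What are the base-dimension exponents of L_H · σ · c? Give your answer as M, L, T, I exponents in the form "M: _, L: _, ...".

Collect each base-dimension exponent across the product:
  M: (1) + (1) + (0) = 2
  L: (2) + (-1) + (1) = 2
  T: (-2) + (-2) + (-1) = -5
  I: (-2) + (0) + (0) = -2
So the dimensions are [M² L² T⁻⁵ I⁻²].

M: 2, L: 2, T: -5, I: -2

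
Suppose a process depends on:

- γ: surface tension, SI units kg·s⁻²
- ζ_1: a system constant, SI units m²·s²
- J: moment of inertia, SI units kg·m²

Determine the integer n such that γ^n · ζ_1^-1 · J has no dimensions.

-1

Balance the M exponent: (1)·n from γ, plus −(0) + (1) = 1 from the rest, must sum to zero.
n + 1 = 0, so n = -1.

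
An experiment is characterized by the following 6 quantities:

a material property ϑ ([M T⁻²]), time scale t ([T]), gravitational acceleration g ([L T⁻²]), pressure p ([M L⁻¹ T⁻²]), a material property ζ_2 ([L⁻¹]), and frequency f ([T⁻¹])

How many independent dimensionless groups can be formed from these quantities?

There are 6 variables and 3 base dimensions (M, L, T).
The dimension matrix has rank 3.
Independent dimensionless groups: 6 − 3 = 3.

3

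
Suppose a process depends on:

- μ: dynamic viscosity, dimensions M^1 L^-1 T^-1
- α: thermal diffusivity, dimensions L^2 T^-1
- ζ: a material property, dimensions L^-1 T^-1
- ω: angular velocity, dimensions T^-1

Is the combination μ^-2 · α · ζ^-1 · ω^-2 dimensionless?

no

Sum the exponent of each base dimension across the product:
  M: −2·[μ]_M + [α]_M − [ζ]_M − 2·[ω]_M = −2·(1) + (0) − (0) − 2·(0) = -2
  L: −2·[μ]_L + [α]_L − [ζ]_L − 2·[ω]_L = −2·(-1) + (2) − (-1) − 2·(0) = 5
  T: −2·[μ]_T + [α]_T − [ζ]_T − 2·[ω]_T = −2·(-1) + (-1) − (-1) − 2·(-1) = 4
Net dimensions [M⁻² L⁵ T⁴] ≠ [1] — not dimensionless.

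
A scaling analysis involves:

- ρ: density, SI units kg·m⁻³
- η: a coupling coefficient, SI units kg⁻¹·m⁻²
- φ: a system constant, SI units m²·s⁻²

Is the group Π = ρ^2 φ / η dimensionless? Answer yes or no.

no

Sum the exponent of each base dimension across the product:
  M: 2·[ρ]_M − [η]_M + [φ]_M = 2·(1) − (-1) + (0) = 3
  L: 2·[ρ]_L − [η]_L + [φ]_L = 2·(-3) − (-2) + (2) = -2
  T: 2·[ρ]_T − [η]_T + [φ]_T = 2·(0) − (0) + (-2) = -2
Net dimensions [M³ L⁻² T⁻²] ≠ [1] — not dimensionless.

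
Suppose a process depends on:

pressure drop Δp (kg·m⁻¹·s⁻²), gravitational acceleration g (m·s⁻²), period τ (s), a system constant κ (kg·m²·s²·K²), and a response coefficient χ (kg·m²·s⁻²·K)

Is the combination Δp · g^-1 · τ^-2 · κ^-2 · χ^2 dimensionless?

Sum the exponent of each base dimension across the product:
  M: [Δp]_M − [g]_M − 2·[τ]_M − 2·[κ]_M + 2·[χ]_M = (1) − (0) − 2·(0) − 2·(1) + 2·(1) = 1
  L: [Δp]_L − [g]_L − 2·[τ]_L − 2·[κ]_L + 2·[χ]_L = (-1) − (1) − 2·(0) − 2·(2) + 2·(2) = -2
  T: [Δp]_T − [g]_T − 2·[τ]_T − 2·[κ]_T + 2·[χ]_T = (-2) − (-2) − 2·(1) − 2·(2) + 2·(-2) = -10
  Θ: [Δp]_Θ − [g]_Θ − 2·[τ]_Θ − 2·[κ]_Θ + 2·[χ]_Θ = (0) − (0) − 2·(0) − 2·(2) + 2·(1) = -2
Net dimensions [M L⁻² T⁻¹⁰ Θ⁻²] ≠ [1] — not dimensionless.

no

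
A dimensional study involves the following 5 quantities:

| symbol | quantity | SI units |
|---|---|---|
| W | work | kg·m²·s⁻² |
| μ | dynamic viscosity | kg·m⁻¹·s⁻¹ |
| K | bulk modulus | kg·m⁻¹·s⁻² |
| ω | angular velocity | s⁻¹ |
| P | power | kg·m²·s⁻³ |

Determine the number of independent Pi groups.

2

There are 5 variables and 3 base dimensions (M, L, T).
The dimension matrix has rank 3.
Independent dimensionless groups: 5 − 3 = 2.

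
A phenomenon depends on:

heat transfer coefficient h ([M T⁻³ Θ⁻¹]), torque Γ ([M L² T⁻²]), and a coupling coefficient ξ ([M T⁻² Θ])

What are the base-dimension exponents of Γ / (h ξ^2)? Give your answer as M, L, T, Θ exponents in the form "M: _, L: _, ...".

Collect each base-dimension exponent across the product:
  M: −(1) + (1) − 2·(1) = -2
  L: −(0) + (2) − 2·(0) = 2
  T: −(-3) + (-2) − 2·(-2) = 5
  Θ: −(-1) + (0) − 2·(1) = -1
So the dimensions are [M⁻² L² T⁵ Θ⁻¹].

M: -2, L: 2, T: 5, Θ: -1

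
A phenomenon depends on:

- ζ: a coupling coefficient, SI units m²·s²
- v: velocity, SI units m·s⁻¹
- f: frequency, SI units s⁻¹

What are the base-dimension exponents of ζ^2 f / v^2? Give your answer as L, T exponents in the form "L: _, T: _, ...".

L: 2, T: 5

Collect each base-dimension exponent across the product:
  L: 2·(2) − 2·(1) + (0) = 2
  T: 2·(2) − 2·(-1) + (-1) = 5
So the dimensions are [L² T⁵].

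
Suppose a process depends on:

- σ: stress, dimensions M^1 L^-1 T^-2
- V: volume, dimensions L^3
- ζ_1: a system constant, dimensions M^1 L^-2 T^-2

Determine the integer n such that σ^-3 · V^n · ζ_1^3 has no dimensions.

1

Balance the L exponent: (3)·n from V, plus −3·(-1) + 3·(-2) = -3 from the rest, must sum to zero.
3n − 3 = 0, so n = 1.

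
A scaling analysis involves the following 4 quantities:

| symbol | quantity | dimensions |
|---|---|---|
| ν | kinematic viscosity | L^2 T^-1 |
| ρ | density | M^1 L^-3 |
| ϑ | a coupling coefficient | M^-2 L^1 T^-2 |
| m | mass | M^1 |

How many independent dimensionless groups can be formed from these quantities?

1

There are 4 variables and 3 base dimensions (M, L, T).
The dimension matrix has rank 3.
Independent dimensionless groups: 4 − 3 = 1.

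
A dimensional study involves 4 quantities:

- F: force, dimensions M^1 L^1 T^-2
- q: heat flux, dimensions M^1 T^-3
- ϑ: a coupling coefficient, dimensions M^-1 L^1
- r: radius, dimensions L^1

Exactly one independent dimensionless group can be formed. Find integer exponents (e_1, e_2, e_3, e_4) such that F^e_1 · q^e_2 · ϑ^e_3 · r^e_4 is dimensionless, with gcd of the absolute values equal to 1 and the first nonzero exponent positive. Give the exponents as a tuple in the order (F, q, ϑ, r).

(3, -2, 1, -4)

M: e_1·(1) + e_2·(1) + e_3·(-1) + e_4·(0) = 0
L: e_1·(1) + e_2·(0) + e_3·(1) + e_4·(1) = 0
T: e_1·(-2) + e_2·(-3) + e_3·(0) + e_4·(0) = 0
Solving this homogeneous linear system for the smallest-integer solution (first nonzero entry positive) gives (3, -2, 1, -4).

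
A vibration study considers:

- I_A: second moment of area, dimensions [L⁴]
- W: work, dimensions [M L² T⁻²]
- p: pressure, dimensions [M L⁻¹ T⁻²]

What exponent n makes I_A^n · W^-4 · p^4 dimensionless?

3

Balance the L exponent: (4)·n from I_A, plus −4·(2) + 4·(-1) = -12 from the rest, must sum to zero.
4n − 12 = 0, so n = 3.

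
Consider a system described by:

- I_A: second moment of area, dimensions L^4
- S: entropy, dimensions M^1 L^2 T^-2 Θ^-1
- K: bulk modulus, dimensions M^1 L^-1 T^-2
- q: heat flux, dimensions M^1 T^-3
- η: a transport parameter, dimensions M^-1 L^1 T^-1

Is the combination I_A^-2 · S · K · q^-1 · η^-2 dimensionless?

Sum the exponent of each base dimension across the product:
  M: −2·[I_A]_M + [S]_M + [K]_M − [q]_M − 2·[η]_M = −2·(0) + (1) + (1) − (1) − 2·(-1) = 3
  L: −2·[I_A]_L + [S]_L + [K]_L − [q]_L − 2·[η]_L = −2·(4) + (2) + (-1) − (0) − 2·(1) = -9
  T: −2·[I_A]_T + [S]_T + [K]_T − [q]_T − 2·[η]_T = −2·(0) + (-2) + (-2) − (-3) − 2·(-1) = 1
  Θ: −2·[I_A]_Θ + [S]_Θ + [K]_Θ − [q]_Θ − 2·[η]_Θ = −2·(0) + (-1) + (0) − (0) − 2·(0) = -1
Net dimensions [M³ L⁻⁹ T Θ⁻¹] ≠ [1] — not dimensionless.

no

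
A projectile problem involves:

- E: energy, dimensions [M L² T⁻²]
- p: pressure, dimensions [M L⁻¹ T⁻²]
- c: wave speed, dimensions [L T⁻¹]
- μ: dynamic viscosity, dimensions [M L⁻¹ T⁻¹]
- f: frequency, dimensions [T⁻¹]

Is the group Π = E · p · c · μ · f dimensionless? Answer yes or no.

no

Sum the exponent of each base dimension across the product:
  M: [E]_M + [p]_M + [c]_M + [μ]_M + [f]_M = (1) + (1) + (0) + (1) + (0) = 3
  L: [E]_L + [p]_L + [c]_L + [μ]_L + [f]_L = (2) + (-1) + (1) + (-1) + (0) = 1
  T: [E]_T + [p]_T + [c]_T + [μ]_T + [f]_T = (-2) + (-2) + (-1) + (-1) + (-1) = -7
Net dimensions [M³ L T⁻⁷] ≠ [1] — not dimensionless.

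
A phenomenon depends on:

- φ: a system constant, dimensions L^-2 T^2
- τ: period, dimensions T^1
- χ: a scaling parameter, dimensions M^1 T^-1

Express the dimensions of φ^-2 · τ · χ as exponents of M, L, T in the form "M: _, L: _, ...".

Collect each base-dimension exponent across the product:
  M: −2·(0) + (0) + (1) = 1
  L: −2·(-2) + (0) + (0) = 4
  T: −2·(2) + (1) + (-1) = -4
So the dimensions are [M L⁴ T⁻⁴].

M: 1, L: 4, T: -4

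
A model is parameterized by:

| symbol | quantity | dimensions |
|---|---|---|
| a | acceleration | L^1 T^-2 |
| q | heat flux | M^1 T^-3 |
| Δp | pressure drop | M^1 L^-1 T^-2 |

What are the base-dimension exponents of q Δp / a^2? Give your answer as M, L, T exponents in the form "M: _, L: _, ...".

Collect each base-dimension exponent across the product:
  M: −2·(0) + (1) + (1) = 2
  L: −2·(1) + (0) + (-1) = -3
  T: −2·(-2) + (-3) + (-2) = -1
So the dimensions are [M² L⁻³ T⁻¹].

M: 2, L: -3, T: -1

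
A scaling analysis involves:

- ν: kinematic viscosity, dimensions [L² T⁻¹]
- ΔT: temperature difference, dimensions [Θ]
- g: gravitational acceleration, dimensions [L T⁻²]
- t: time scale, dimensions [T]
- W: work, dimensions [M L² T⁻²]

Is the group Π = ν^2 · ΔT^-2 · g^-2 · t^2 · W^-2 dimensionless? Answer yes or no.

Sum the exponent of each base dimension across the product:
  M: 2·[ν]_M − 2·[ΔT]_M − 2·[g]_M + 2·[t]_M − 2·[W]_M = 2·(0) − 2·(0) − 2·(0) + 2·(0) − 2·(1) = -2
  L: 2·[ν]_L − 2·[ΔT]_L − 2·[g]_L + 2·[t]_L − 2·[W]_L = 2·(2) − 2·(0) − 2·(1) + 2·(0) − 2·(2) = -2
  T: 2·[ν]_T − 2·[ΔT]_T − 2·[g]_T + 2·[t]_T − 2·[W]_T = 2·(-1) − 2·(0) − 2·(-2) + 2·(1) − 2·(-2) = 8
  Θ: 2·[ν]_Θ − 2·[ΔT]_Θ − 2·[g]_Θ + 2·[t]_Θ − 2·[W]_Θ = 2·(0) − 2·(1) − 2·(0) + 2·(0) − 2·(0) = -2
Net dimensions [M⁻² L⁻² T⁸ Θ⁻²] ≠ [1] — not dimensionless.

no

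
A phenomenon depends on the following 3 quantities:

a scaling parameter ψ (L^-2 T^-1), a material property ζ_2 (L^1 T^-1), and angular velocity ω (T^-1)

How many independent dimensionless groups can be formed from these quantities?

1

There are 3 variables and 2 base dimensions (L, T).
The dimension matrix has rank 2.
Independent dimensionless groups: 3 − 2 = 1.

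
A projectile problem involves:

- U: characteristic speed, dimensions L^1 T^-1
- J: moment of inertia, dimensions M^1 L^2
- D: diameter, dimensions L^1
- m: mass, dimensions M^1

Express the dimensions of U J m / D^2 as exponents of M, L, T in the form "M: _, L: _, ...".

M: 2, L: 1, T: -1

Collect each base-dimension exponent across the product:
  M: (0) + (1) − 2·(0) + (1) = 2
  L: (1) + (2) − 2·(1) + (0) = 1
  T: (-1) + (0) − 2·(0) + (0) = -1
So the dimensions are [M² L T⁻¹].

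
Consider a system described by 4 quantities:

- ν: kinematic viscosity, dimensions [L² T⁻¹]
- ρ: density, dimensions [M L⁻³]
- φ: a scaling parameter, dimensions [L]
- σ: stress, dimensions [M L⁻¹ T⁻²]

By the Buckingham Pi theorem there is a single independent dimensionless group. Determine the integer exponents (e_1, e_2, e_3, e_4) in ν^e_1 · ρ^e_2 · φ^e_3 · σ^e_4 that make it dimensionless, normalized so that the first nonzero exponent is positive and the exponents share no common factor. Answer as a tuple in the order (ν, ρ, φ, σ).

M: e_1·(0) + e_2·(1) + e_3·(0) + e_4·(1) = 0
L: e_1·(2) + e_2·(-3) + e_3·(1) + e_4·(-1) = 0
T: e_1·(-1) + e_2·(0) + e_3·(0) + e_4·(-2) = 0
Solving this homogeneous linear system for the smallest-integer solution (first nonzero entry positive) gives (2, 1, -2, -1).

(2, 1, -2, -1)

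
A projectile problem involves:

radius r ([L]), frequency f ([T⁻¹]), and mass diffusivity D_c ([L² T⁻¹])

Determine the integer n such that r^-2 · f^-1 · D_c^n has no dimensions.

Balance the L exponent: (2)·n from D_c, plus −2·(1) − (0) = -2 from the rest, must sum to zero.
2n − 2 = 0, so n = 1.

1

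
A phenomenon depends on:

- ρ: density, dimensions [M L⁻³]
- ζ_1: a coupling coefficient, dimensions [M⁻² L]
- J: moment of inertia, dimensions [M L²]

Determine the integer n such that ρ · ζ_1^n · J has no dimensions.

1

Balance the M exponent: (-2)·n from ζ_1, plus (1) + (1) = 2 from the rest, must sum to zero.
-2n + 2 = 0, so n = 1.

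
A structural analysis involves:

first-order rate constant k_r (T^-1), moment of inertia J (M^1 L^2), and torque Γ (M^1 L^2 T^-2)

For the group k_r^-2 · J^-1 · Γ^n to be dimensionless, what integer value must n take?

1

Balance the M exponent: (1)·n from Γ, plus −2·(0) − (1) = -1 from the rest, must sum to zero.
n − 1 = 0, so n = 1.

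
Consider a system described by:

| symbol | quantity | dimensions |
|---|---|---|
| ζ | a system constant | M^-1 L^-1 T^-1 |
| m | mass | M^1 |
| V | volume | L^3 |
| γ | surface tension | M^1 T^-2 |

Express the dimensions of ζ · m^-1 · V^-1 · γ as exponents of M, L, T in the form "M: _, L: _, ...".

M: -1, L: -4, T: -3

Collect each base-dimension exponent across the product:
  M: (-1) − (1) − (0) + (1) = -1
  L: (-1) − (0) − (3) + (0) = -4
  T: (-1) − (0) − (0) + (-2) = -3
So the dimensions are [M⁻¹ L⁻⁴ T⁻³].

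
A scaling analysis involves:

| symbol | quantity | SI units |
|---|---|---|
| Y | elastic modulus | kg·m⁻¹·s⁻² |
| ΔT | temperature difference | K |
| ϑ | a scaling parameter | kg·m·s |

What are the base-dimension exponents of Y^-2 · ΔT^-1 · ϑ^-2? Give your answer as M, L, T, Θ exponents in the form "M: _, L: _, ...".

Collect each base-dimension exponent across the product:
  M: −2·(1) − (0) − 2·(1) = -4
  L: −2·(-1) − (0) − 2·(1) = 0
  T: −2·(-2) − (0) − 2·(1) = 2
  Θ: −2·(0) − (1) − 2·(0) = -1
So the dimensions are [M⁻⁴ T² Θ⁻¹].

M: -4, L: 0, T: 2, Θ: -1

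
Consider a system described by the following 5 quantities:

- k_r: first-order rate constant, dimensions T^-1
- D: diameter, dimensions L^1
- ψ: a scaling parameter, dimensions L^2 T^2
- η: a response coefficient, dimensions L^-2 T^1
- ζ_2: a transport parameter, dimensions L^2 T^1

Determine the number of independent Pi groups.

3

There are 5 variables and 2 base dimensions (L, T).
The dimension matrix has rank 2.
Independent dimensionless groups: 5 − 2 = 3.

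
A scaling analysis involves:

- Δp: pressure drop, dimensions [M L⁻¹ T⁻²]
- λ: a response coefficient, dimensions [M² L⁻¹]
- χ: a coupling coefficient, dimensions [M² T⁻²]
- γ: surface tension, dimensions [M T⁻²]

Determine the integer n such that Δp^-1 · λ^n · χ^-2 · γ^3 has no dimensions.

1

Balance the M exponent: (2)·n from λ, plus −(1) − 2·(2) + 3·(1) = -2 from the rest, must sum to zero.
2n − 2 = 0, so n = 1.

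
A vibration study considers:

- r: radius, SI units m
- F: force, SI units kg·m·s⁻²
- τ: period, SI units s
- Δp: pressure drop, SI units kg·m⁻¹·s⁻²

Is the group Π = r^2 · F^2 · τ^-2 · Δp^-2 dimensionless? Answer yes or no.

Sum the exponent of each base dimension across the product:
  M: 2·[r]_M + 2·[F]_M − 2·[τ]_M − 2·[Δp]_M = 2·(0) + 2·(1) − 2·(0) − 2·(1) = 0
  L: 2·[r]_L + 2·[F]_L − 2·[τ]_L − 2·[Δp]_L = 2·(1) + 2·(1) − 2·(0) − 2·(-1) = 6
  T: 2·[r]_T + 2·[F]_T − 2·[τ]_T − 2·[Δp]_T = 2·(0) + 2·(-2) − 2·(1) − 2·(-2) = -2
Net dimensions [L⁶ T⁻²] ≠ [1] — not dimensionless.

no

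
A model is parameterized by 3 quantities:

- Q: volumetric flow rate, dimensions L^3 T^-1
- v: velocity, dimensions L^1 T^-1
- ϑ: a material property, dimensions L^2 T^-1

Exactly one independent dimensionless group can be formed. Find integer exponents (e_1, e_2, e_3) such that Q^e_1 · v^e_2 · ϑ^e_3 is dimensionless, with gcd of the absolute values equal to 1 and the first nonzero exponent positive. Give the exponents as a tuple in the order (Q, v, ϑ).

(1, 1, -2)

L: e_1·(3) + e_2·(1) + e_3·(2) = 0
T: e_1·(-1) + e_2·(-1) + e_3·(-1) = 0
Solving this homogeneous linear system for the smallest-integer solution (first nonzero entry positive) gives (1, 1, -2).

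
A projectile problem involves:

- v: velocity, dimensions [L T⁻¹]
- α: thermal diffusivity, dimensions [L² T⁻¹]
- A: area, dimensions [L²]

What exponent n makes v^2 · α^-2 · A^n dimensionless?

Balance the L exponent: (2)·n from A, plus 2·(1) − 2·(2) = -2 from the rest, must sum to zero.
2n − 2 = 0, so n = 1.

1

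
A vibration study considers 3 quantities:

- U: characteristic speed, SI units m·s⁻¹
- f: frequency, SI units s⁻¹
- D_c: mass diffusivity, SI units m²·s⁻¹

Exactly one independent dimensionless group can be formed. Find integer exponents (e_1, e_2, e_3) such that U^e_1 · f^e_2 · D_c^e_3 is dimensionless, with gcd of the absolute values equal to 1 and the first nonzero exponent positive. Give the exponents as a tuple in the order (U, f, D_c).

(2, -1, -1)

L: e_1·(1) + e_2·(0) + e_3·(2) = 0
T: e_1·(-1) + e_2·(-1) + e_3·(-1) = 0
Solving this homogeneous linear system for the smallest-integer solution (first nonzero entry positive) gives (2, -1, -1).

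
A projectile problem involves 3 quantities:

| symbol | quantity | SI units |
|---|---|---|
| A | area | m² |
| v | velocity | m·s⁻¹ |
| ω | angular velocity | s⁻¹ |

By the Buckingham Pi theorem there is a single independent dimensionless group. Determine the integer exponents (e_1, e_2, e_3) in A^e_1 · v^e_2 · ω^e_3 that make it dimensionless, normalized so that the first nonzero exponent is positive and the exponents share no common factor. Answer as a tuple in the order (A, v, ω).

L: e_1·(2) + e_2·(1) + e_3·(0) = 0
T: e_1·(0) + e_2·(-1) + e_3·(-1) = 0
Solving this homogeneous linear system for the smallest-integer solution (first nonzero entry positive) gives (1, -2, 2).

(1, -2, 2)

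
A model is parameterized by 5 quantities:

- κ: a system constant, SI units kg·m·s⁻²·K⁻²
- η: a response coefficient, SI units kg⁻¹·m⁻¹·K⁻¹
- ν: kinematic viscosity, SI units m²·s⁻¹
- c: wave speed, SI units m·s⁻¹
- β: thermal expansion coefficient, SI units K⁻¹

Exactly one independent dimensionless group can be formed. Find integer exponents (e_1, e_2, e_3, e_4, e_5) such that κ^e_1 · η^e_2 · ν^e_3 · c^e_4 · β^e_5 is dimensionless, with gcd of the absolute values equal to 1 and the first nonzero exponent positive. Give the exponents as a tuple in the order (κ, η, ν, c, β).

M: e_1·(1) + e_2·(-1) + e_3·(0) + e_4·(0) + e_5·(0) = 0
L: e_1·(1) + e_2·(-1) + e_3·(2) + e_4·(1) + e_5·(0) = 0
T: e_1·(-2) + e_2·(0) + e_3·(-1) + e_4·(-1) + e_5·(0) = 0
Θ: e_1·(-2) + e_2·(-1) + e_3·(0) + e_4·(0) + e_5·(-1) = 0
Solving this homogeneous linear system for the smallest-integer solution (first nonzero entry positive) gives (1, 1, 2, -4, -3).

(1, 1, 2, -4, -3)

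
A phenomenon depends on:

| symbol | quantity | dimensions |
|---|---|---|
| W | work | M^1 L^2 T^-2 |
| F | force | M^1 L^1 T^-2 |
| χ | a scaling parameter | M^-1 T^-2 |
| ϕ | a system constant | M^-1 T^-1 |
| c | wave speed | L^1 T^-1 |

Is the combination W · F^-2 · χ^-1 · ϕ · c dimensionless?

no

Sum the exponent of each base dimension across the product:
  M: [W]_M − 2·[F]_M − [χ]_M + [ϕ]_M + [c]_M = (1) − 2·(1) − (-1) + (-1) + (0) = -1
  L: [W]_L − 2·[F]_L − [χ]_L + [ϕ]_L + [c]_L = (2) − 2·(1) − (0) + (0) + (1) = 1
  T: [W]_T − 2·[F]_T − [χ]_T + [ϕ]_T + [c]_T = (-2) − 2·(-2) − (-2) + (-1) + (-1) = 2
Net dimensions [M⁻¹ L T²] ≠ [1] — not dimensionless.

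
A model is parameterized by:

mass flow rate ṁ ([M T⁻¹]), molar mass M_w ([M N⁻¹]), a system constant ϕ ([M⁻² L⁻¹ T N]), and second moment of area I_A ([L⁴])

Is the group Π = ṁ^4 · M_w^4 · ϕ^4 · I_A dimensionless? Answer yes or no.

Sum the exponent of each base dimension across the product:
  M: 4·[ṁ]_M + 4·[M_w]_M + 4·[ϕ]_M + [I_A]_M = 4·(1) + 4·(1) + 4·(-2) + (0) = 0
  L: 4·[ṁ]_L + 4·[M_w]_L + 4·[ϕ]_L + [I_A]_L = 4·(0) + 4·(0) + 4·(-1) + (4) = 0
  T: 4·[ṁ]_T + 4·[M_w]_T + 4·[ϕ]_T + [I_A]_T = 4·(-1) + 4·(0) + 4·(1) + (0) = 0
  N: 4·[ṁ]_N + 4·[M_w]_N + 4·[ϕ]_N + [I_A]_N = 4·(0) + 4·(-1) + 4·(1) + (0) = 0
All base exponents vanish — dimensionless.

yes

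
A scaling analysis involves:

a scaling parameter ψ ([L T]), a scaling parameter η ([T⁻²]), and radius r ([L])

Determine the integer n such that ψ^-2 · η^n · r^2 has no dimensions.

-1

Balance the T exponent: (-2)·n from η, plus −2·(1) + 2·(0) = -2 from the rest, must sum to zero.
-2n − 2 = 0, so n = -1.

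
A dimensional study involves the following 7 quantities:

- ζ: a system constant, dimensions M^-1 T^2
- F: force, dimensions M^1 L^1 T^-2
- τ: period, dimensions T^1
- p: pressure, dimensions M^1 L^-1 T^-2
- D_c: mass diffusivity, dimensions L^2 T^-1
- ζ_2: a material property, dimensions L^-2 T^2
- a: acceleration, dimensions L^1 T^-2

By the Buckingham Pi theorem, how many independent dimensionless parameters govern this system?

4

There are 7 variables and 3 base dimensions (M, L, T).
The dimension matrix has rank 3.
Independent dimensionless groups: 7 − 3 = 4.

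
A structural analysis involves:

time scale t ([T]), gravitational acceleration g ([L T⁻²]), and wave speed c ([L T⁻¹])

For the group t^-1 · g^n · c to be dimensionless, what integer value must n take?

Balance the L exponent: (1)·n from g, plus −(0) + (1) = 1 from the rest, must sum to zero.
n + 1 = 0, so n = -1.

-1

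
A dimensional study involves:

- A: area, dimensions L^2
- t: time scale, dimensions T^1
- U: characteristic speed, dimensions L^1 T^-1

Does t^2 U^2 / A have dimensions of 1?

yes

Sum the exponent of each base dimension across the product:
  L: −[A]_L + 2·[t]_L + 2·[U]_L = −(2) + 2·(0) + 2·(1) = 0
  T: −[A]_T + 2·[t]_T + 2·[U]_T = −(0) + 2·(1) + 2·(-1) = 0
All base exponents vanish — dimensionless.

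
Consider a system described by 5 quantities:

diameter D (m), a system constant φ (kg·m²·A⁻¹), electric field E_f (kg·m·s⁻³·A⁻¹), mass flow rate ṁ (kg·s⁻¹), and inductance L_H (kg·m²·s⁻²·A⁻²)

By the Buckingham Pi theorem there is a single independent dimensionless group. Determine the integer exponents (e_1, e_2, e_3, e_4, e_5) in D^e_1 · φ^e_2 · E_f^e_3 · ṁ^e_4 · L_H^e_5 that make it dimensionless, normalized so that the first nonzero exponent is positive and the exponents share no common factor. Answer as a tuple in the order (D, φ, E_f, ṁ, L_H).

(1, -1, -1, 1, 1)

M: e_1·(0) + e_2·(1) + e_3·(1) + e_4·(1) + e_5·(1) = 0
L: e_1·(1) + e_2·(2) + e_3·(1) + e_4·(0) + e_5·(2) = 0
T: e_1·(0) + e_2·(0) + e_3·(-3) + e_4·(-1) + e_5·(-2) = 0
I: e_1·(0) + e_2·(-1) + e_3·(-1) + e_4·(0) + e_5·(-2) = 0
Solving this homogeneous linear system for the smallest-integer solution (first nonzero entry positive) gives (1, -1, -1, 1, 1).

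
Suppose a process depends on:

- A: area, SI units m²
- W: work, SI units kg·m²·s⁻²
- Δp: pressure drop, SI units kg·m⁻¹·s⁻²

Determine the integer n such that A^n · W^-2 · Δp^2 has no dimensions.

Balance the L exponent: (2)·n from A, plus −2·(2) + 2·(-1) = -6 from the rest, must sum to zero.
2n − 6 = 0, so n = 3.

3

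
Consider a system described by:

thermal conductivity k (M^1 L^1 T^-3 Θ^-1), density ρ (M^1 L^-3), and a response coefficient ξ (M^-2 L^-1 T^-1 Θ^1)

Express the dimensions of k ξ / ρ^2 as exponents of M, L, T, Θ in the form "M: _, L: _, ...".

Collect each base-dimension exponent across the product:
  M: (1) − 2·(1) + (-2) = -3
  L: (1) − 2·(-3) + (-1) = 6
  T: (-3) − 2·(0) + (-1) = -4
  Θ: (-1) − 2·(0) + (1) = 0
So the dimensions are [M⁻³ L⁶ T⁻⁴].

M: -3, L: 6, T: -4, Θ: 0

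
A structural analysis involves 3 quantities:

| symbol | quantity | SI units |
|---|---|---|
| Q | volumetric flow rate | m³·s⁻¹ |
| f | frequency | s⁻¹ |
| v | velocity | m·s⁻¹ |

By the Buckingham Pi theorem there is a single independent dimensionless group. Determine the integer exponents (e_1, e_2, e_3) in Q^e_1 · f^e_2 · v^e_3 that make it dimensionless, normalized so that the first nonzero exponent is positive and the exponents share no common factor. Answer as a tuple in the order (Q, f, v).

L: e_1·(3) + e_2·(0) + e_3·(1) = 0
T: e_1·(-1) + e_2·(-1) + e_3·(-1) = 0
Solving this homogeneous linear system for the smallest-integer solution (first nonzero entry positive) gives (1, 2, -3).

(1, 2, -3)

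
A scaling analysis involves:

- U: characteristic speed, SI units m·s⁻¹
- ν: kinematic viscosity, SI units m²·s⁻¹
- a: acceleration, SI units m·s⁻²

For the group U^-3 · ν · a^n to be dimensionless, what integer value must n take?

1

Balance the L exponent: (1)·n from a, plus −3·(1) + (2) = -1 from the rest, must sum to zero.
n − 1 = 0, so n = 1.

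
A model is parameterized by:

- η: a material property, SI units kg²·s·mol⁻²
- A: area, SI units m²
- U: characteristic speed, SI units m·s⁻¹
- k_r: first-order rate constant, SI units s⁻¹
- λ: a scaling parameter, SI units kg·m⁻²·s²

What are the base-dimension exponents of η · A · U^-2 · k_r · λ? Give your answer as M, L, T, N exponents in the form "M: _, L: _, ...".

M: 3, L: -2, T: 4, N: -2

Collect each base-dimension exponent across the product:
  M: (2) + (0) − 2·(0) + (0) + (1) = 3
  L: (0) + (2) − 2·(1) + (0) + (-2) = -2
  T: (1) + (0) − 2·(-1) + (-1) + (2) = 4
  N: (-2) + (0) − 2·(0) + (0) + (0) = -2
So the dimensions are [M³ L⁻² T⁴ N⁻²].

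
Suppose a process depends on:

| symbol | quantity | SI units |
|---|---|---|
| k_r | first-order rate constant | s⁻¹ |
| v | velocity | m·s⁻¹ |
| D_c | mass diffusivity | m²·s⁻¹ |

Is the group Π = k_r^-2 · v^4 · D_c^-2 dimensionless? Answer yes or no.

yes

Sum the exponent of each base dimension across the product:
  M: −2·[k_r]_M + 4·[v]_M − 2·[D_c]_M = −2·(0) + 4·(0) − 2·(0) = 0
  L: −2·[k_r]_L + 4·[v]_L − 2·[D_c]_L = −2·(0) + 4·(1) − 2·(2) = 0
  T: −2·[k_r]_T + 4·[v]_T − 2·[D_c]_T = −2·(-1) + 4·(-1) − 2·(-1) = 0
  Θ: −2·[k_r]_Θ + 4·[v]_Θ − 2·[D_c]_Θ = −2·(0) + 4·(0) − 2·(0) = 0
All base exponents vanish — dimensionless.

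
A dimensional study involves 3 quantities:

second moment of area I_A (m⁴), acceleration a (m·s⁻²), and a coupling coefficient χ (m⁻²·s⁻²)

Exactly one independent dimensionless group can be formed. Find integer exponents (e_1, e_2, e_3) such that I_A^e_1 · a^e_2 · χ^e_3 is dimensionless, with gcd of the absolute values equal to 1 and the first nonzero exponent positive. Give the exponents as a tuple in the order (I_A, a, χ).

(3, -4, 4)

L: e_1·(4) + e_2·(1) + e_3·(-2) = 0
T: e_1·(0) + e_2·(-2) + e_3·(-2) = 0
Solving this homogeneous linear system for the smallest-integer solution (first nonzero entry positive) gives (3, -4, 4).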